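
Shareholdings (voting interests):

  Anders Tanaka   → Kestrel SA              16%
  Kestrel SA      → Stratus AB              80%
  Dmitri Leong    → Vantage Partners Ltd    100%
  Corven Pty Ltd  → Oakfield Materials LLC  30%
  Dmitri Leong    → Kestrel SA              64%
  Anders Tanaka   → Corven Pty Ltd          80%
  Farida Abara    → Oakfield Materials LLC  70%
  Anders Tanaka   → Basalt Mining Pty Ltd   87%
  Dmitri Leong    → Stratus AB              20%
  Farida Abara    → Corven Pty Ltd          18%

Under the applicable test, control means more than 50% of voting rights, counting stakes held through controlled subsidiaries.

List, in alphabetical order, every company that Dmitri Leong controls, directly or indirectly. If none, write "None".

Kestrel SA, Stratus AB, Vantage Partners Ltd

Dmitri holds 64% of Kestrel, so Dmitri controls Kestrel.
Dmitri and Kestrel together hold 20% + 80% = 100% of Stratus, so Dmitri controls Stratus.
Dmitri holds 100% of Vantage, so Dmitri controls Vantage.
No other company's threshold is met.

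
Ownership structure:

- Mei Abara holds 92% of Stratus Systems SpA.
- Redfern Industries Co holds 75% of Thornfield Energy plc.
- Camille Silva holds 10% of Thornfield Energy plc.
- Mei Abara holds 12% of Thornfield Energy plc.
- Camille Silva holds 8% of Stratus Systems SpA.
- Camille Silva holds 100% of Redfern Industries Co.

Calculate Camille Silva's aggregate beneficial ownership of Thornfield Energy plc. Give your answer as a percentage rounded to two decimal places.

85.00%

Camille reaches Thornfield along 2 paths.
Direct stake: 10% = 10%.
Via Redfern: 100% × 75% = 75%.
Total: 10% + 75% = 85%.
Rounded: 85.00%.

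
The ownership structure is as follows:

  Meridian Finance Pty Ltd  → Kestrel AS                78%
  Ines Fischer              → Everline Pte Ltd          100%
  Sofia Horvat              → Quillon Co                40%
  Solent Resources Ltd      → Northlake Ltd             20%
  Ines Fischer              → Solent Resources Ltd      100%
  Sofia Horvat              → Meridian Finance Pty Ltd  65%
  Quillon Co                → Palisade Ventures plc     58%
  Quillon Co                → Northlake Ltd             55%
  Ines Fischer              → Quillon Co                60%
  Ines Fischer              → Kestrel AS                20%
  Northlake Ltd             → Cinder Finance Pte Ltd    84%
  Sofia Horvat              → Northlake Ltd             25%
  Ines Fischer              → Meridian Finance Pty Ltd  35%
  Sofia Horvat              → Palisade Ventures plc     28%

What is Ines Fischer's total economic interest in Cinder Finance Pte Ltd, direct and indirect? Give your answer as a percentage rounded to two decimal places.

Ines reaches Cinder along 2 paths.
Via Quillon → Northlake: 60% × 55% × 84% = 27.72%.
Via Solent → Northlake: 100% × 20% × 84% = 16.8%.
Total: 27.72% + 16.8% = 44.52%.

44.52%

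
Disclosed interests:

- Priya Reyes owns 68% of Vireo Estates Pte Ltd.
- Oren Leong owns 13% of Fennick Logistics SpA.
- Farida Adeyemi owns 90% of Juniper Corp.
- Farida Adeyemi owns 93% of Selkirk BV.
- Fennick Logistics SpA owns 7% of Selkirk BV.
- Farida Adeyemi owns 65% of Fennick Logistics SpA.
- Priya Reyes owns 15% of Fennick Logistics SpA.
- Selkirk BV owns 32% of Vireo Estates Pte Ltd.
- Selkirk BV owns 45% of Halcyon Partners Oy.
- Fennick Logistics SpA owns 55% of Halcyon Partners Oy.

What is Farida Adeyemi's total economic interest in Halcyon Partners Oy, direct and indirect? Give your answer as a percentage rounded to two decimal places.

79.65%

Farida reaches Halcyon along 3 paths.
Via Fennick: 65% × 55% = 35.75%.
Via Fennick → Selkirk: 65% × 7% × 45% = 2.0475%.
Via Selkirk: 93% × 45% = 41.85%.
Total: 35.75% + 2.0475% + 41.85% = 79.6475%.
Rounded: 79.65%.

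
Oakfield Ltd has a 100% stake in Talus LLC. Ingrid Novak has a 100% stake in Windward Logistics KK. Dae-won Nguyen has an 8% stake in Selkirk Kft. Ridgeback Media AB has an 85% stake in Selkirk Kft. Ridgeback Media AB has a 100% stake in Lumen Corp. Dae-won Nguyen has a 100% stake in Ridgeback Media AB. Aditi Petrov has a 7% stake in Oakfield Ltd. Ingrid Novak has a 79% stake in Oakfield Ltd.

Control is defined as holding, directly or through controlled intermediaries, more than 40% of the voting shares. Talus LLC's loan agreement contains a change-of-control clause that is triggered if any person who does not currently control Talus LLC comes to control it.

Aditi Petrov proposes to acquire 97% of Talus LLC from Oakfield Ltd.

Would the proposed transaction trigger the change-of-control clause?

The purchase adds only to Aditi's holdings (Oakfield's stake shrinks), so Aditi is the only person who could newly come to control Talus.
Aditi's largest direct stake is 7% in Oakfield, which does not meet the threshold, so Aditi controls no company.
Neither Aditi nor any entity Aditi controls holds any voting interest in Talus.
So before the transaction, Aditi does not control Talus.
After the purchase, Aditi holds 97% of Talus directly, and Oakfield's stake falls to 3%.
Aditi holds 97% of Talus, so Aditi controls Talus.
Aditi did not control Talus before and does after, so the clause is triggered.

Yes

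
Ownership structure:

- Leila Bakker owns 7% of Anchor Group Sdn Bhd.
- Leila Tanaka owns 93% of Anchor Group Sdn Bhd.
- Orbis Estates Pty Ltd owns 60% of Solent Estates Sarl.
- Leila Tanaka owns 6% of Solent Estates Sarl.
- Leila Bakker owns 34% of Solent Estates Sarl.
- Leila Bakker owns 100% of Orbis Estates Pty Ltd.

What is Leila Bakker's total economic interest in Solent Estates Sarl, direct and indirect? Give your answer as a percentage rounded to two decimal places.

94.00%

Leila Bakker reaches Solent along 2 paths.
Via Orbis: 100% × 60% = 60%.
Direct stake: 34% = 34%.
Total: 60% + 34% = 94%.
Rounded: 94.00%.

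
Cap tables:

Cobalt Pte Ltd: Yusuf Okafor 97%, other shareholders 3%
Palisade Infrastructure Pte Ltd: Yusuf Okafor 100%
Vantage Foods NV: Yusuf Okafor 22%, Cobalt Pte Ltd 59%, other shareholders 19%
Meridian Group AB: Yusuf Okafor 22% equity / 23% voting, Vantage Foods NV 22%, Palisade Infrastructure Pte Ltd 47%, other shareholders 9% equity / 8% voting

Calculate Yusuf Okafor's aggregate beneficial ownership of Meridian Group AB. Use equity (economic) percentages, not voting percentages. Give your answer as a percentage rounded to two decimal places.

86.43%

Yusuf reaches Meridian along 4 paths.
Direct stake: 22% = 22%.
Via Vantage: 22% × 22% = 4.84%.
Via Cobalt → Vantage: 97% × 59% × 22% = 12.5906%.
Via Palisade: 100% × 47% = 47%.
Total: 22% + 4.84% + 12.5906% + 47% = 86.4306%.
Rounded: 86.43%.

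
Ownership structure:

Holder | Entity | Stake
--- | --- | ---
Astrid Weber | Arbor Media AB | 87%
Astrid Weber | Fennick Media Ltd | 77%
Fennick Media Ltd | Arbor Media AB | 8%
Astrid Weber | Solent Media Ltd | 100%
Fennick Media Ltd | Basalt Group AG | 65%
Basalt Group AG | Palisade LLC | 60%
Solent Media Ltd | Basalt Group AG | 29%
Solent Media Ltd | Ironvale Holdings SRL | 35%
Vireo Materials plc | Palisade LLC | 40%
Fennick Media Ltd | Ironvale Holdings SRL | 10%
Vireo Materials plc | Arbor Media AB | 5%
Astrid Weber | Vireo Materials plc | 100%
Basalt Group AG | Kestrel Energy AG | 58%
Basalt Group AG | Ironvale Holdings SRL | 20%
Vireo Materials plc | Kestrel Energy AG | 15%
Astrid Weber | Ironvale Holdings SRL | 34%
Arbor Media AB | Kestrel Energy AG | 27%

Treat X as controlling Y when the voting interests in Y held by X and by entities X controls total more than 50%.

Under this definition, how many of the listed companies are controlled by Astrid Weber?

8

Astrid holds 77% of Fennick, so Astrid controls Fennick.
Astrid holds 100% of Vireo, so Astrid controls Vireo.
Astrid holds 100% of Solent, so Astrid controls Solent.
Solent and Fennick together hold 29% + 65% = 94% of Basalt, so Astrid controls Basalt.
Fennick and Vireo and Astrid together hold 8% + 5% + 87% = 100% of Arbor, so Astrid controls Arbor.
Solent and Basalt and Astrid and Fennick together hold 35% + 20% + 34% + 10% = 99% of Ironvale, so Astrid controls Ironvale.
Basalt and Vireo and Arbor together hold 58% + 15% + 27% = 100% of Kestrel, so Astrid controls Kestrel.
Vireo and Basalt together hold 40% + 60% = 100% of Palisade, so Astrid controls Palisade.
Astrid controls 8 companies.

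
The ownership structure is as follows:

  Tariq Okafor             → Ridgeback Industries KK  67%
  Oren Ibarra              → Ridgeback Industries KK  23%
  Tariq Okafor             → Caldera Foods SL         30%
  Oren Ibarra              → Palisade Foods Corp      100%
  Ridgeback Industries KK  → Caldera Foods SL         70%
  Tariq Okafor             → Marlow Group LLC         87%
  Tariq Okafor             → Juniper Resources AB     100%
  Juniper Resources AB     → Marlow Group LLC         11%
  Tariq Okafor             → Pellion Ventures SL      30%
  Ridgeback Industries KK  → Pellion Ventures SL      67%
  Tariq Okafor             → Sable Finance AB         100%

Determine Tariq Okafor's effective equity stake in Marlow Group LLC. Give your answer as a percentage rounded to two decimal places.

98.00%

Tariq reaches Marlow along 2 paths.
Direct stake: 87% = 87%.
Via Juniper: 100% × 11% = 11%.
Total: 87% + 11% = 98%.
Rounded: 98.00%.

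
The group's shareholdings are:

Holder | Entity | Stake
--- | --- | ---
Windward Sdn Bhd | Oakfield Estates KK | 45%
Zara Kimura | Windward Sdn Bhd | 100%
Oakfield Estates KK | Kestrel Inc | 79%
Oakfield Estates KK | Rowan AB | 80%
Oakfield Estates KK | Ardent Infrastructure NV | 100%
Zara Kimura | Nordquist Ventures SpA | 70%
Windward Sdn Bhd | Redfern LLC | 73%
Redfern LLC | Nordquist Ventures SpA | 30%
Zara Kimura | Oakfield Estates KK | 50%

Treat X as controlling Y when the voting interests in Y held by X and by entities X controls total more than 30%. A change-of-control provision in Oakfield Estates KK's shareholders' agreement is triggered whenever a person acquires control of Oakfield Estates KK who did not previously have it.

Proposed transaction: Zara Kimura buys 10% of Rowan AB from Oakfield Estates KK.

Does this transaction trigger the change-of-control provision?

The purchase adds only to Zara's holdings (Oakfield's stake shrinks), so Zara is the only person who could newly come to control Oakfield.
Zara holds 100% of Windward, so Zara controls Windward.
Windward and Zara together hold 45% + 50% = 95% of Oakfield, so Zara controls Oakfield.
So Zara already controls Oakfield before the transaction.
After the purchase, Zara holds 10% of Rowan directly, and Oakfield's stake falls to 70%.
Zara controlled Oakfield already, so this is not a new person acquiring control; every other person's position is unchanged or reduced.
No new person acquires control, so the clause is not triggered.

No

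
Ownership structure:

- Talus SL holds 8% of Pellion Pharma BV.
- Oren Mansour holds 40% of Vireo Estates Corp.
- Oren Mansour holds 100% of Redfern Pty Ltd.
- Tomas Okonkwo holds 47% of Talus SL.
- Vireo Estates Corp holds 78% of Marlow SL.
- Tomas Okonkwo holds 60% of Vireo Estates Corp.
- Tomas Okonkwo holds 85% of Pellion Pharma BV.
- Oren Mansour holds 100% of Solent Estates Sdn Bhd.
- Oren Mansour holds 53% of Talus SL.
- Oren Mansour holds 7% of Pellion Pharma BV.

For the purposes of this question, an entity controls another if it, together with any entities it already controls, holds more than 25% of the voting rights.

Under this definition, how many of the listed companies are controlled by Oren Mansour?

Oren holds 53% of Talus, so Oren controls Talus.
Oren holds 40% of Vireo, so Oren controls Vireo.
Vireo holds 78% of Marlow, so Oren controls Marlow.
Oren holds 100% of Solent, so Oren controls Solent.
Oren holds 100% of Redfern, so Oren controls Redfern.
No other company's threshold is met.
Oren controls 5 companies.

5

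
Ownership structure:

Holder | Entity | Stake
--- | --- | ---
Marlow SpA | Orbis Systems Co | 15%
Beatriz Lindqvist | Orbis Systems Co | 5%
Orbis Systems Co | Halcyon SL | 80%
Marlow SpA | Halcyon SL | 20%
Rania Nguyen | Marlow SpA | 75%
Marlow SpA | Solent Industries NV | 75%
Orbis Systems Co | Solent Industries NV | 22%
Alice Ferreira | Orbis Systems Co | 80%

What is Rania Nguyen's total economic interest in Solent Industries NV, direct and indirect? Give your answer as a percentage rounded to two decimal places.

Rania reaches Solent along 2 paths.
Via Marlow: 75% × 75% = 56.25%.
Via Marlow → Orbis: 75% × 15% × 22% = 2.475%.
Total: 56.25% + 2.475% = 58.725%.
Rounded: 58.73%.

58.73%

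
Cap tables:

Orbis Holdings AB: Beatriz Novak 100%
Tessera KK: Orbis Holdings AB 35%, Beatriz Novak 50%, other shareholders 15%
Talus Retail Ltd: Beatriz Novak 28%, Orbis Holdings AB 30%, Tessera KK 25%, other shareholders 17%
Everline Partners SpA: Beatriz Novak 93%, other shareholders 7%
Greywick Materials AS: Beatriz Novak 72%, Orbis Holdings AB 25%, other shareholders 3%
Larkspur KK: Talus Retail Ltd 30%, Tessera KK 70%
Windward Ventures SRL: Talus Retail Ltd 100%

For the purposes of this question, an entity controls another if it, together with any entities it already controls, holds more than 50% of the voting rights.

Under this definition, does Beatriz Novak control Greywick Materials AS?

Yes

Beatriz holds 100% of Orbis, so Beatriz controls Orbis.
Beatriz and Orbis together hold 72% + 25% = 97% of Greywick, so Beatriz controls Greywick.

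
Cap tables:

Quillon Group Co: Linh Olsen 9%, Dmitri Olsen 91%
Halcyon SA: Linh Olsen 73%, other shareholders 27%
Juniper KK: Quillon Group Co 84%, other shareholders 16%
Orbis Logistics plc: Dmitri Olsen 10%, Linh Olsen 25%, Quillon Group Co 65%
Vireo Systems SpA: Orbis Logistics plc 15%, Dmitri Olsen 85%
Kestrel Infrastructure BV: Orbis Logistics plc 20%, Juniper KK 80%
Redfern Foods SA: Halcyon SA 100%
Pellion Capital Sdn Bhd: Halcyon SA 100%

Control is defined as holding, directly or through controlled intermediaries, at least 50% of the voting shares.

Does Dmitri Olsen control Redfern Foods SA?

No

Dmitri holds 91% of Quillon, so Dmitri controls Quillon.
Quillon holds 84% of Juniper, so Dmitri controls Juniper.
Dmitri and Quillon together hold 10% + 65% = 75% of Orbis, so Dmitri controls Orbis.
Orbis and Dmitri together hold 15% + 85% = 100% of Vireo, so Dmitri controls Vireo.
Orbis and Juniper together hold 20% + 80% = 100% of Kestrel, so Dmitri controls Kestrel.
Neither Dmitri nor any entity Dmitri controls holds any voting interest in Redfern.
So Dmitri does not control Redfern.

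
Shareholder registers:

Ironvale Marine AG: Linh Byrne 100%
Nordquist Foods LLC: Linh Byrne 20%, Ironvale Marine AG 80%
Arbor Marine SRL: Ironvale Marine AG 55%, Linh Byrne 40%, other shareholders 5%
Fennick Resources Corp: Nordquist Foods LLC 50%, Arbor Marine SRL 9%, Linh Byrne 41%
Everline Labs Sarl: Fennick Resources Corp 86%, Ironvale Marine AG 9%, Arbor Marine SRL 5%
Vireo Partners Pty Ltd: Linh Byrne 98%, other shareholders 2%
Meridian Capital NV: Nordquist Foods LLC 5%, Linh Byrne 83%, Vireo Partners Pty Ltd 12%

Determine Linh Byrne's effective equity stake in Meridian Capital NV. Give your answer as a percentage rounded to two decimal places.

99.76%

Linh reaches Meridian along 4 paths.
Via Nordquist: 20% × 5% = 1%.
Via Ironvale → Nordquist: 100% × 80% × 5% = 4%.
Direct stake: 83% = 83%.
Via Vireo: 98% × 12% = 11.76%.
Total: 1% + 4% + 83% + 11.76% = 99.76%.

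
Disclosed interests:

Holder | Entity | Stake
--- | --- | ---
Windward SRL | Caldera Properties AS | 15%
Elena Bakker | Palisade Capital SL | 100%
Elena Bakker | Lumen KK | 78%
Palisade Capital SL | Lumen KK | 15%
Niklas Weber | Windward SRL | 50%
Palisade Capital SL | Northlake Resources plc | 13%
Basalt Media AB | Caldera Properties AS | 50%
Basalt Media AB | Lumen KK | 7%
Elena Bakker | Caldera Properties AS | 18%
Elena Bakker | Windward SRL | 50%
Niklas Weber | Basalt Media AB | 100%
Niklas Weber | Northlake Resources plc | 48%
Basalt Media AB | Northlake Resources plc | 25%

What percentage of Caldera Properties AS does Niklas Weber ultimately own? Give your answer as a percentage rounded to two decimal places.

Niklas reaches Caldera along 2 paths.
Via Basalt: 100% × 50% = 50%.
Via Windward: 50% × 15% = 7.5%.
Total: 50% + 7.5% = 57.5%.
Rounded: 57.50%.

57.50%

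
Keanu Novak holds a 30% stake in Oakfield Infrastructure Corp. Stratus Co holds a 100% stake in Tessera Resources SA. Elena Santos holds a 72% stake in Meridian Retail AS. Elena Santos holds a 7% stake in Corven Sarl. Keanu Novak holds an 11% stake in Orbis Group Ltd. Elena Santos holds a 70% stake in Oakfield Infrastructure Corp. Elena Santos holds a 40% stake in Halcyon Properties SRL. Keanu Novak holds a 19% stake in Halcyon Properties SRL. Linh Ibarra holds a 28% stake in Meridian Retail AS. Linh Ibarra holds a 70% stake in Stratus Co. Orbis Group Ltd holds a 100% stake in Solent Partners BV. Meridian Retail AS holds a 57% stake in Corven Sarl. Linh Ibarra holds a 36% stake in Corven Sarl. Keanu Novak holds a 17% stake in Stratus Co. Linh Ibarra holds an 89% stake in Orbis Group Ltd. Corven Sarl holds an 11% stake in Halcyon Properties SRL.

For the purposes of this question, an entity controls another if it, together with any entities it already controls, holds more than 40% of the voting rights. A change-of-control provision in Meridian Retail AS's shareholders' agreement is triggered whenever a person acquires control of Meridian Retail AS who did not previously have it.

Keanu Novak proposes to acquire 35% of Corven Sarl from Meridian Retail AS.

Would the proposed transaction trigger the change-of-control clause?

The purchase adds only to Keanu's holdings (Meridian's stake shrinks), so Keanu is the only person who could newly come to control Meridian.
Keanu's largest direct stake is 30% in Oakfield, which does not meet the threshold, so Keanu controls no company.
Neither Keanu nor any entity Keanu controls holds any voting interest in Meridian.
So before the transaction, Keanu does not control Meridian.
After the purchase, Keanu holds 35% of Corven directly, and Meridian's stake falls to 22%.
Keanu's side now holds 35% of Corven, not > 40%, so Keanu still does not control Corven.
After the transaction, neither Keanu nor any entity Keanu controls holds a voting interest in Meridian, so Keanu still does not control it.
No new person acquires control, so the clause is not triggered.

No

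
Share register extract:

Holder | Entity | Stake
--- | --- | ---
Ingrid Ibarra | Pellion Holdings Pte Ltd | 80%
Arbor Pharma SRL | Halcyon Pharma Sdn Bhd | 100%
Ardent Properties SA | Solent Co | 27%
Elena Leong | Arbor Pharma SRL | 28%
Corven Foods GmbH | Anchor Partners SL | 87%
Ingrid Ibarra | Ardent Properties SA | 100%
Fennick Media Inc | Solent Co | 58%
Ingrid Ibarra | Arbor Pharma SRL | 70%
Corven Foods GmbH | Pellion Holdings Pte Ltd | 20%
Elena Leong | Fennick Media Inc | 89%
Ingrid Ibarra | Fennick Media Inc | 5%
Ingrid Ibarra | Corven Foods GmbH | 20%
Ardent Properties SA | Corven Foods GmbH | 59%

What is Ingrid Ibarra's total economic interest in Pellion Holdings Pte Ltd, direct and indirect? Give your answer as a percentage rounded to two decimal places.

95.80%

Ingrid reaches Pellion along 3 paths.
Direct stake: 80% = 80%.
Via Corven: 20% × 20% = 4%.
Via Ardent → Corven: 100% × 59% × 20% = 11.8%.
Total: 80% + 4% + 11.8% = 95.8%.
Rounded: 95.80%.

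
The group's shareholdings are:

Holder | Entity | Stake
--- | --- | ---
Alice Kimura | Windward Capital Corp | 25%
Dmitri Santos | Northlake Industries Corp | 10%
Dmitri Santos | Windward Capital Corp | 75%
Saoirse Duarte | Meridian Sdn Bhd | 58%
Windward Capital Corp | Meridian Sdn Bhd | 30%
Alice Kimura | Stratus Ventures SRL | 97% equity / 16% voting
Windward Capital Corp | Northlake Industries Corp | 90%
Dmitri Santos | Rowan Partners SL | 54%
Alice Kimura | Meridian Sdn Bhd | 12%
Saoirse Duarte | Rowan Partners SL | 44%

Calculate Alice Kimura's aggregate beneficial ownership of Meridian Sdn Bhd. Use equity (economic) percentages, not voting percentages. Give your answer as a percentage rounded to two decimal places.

19.50%

Alice reaches Meridian along 2 paths.
Direct stake: 12% = 12%.
Via Windward: 25% × 30% = 7.5%.
Total: 12% + 7.5% = 19.5%.
Rounded: 19.50%.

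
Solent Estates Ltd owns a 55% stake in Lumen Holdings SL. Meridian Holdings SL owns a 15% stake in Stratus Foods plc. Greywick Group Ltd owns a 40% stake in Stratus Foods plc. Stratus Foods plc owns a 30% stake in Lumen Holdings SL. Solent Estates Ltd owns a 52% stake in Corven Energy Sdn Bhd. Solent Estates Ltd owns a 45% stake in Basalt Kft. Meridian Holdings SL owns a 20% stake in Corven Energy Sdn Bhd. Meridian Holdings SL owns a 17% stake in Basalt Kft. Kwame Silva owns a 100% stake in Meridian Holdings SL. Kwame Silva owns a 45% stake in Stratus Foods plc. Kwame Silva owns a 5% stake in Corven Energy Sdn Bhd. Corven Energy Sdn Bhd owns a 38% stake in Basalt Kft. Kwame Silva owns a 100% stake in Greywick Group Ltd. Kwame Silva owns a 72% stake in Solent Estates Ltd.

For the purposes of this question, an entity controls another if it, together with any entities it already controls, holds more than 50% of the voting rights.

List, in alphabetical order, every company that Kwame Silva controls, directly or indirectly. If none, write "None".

Basalt Kft, Corven Energy Sdn Bhd, Greywick Group Ltd, Lumen Holdings SL, Meridian Holdings SL, Solent Estates Ltd, Stratus Foods plc

Kwame holds 100% of Meridian, so Kwame controls Meridian.
Kwame holds 72% of Solent, so Kwame controls Solent.
Kwame holds 100% of Greywick, so Kwame controls Greywick.
Greywick and Meridian and Kwame together hold 40% + 15% + 45% = 100% of Stratus, so Kwame controls Stratus.
Solent and Meridian and Kwame together hold 52% + 20% + 5% = 77% of Corven, so Kwame controls Corven.
Solent and Stratus together hold 55% + 30% = 85% of Lumen, so Kwame controls Lumen.
Corven and Meridian and Solent together hold 38% + 17% + 45% = 100% of Basalt, so Kwame controls Basalt.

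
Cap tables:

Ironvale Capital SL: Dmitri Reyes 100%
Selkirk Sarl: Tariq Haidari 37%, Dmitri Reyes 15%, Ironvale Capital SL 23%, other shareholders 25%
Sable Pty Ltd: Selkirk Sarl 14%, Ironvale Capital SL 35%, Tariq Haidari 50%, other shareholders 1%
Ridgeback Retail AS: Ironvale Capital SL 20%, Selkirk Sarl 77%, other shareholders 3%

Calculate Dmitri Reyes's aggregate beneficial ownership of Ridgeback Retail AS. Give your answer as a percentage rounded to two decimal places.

Dmitri reaches Ridgeback along 3 paths.
Via Ironvale: 100% × 20% = 20%.
Via Selkirk: 15% × 77% = 11.55%.
Via Ironvale → Selkirk: 100% × 23% × 77% = 17.71%.
Total: 20% + 11.55% + 17.71% = 49.26%.

49.26%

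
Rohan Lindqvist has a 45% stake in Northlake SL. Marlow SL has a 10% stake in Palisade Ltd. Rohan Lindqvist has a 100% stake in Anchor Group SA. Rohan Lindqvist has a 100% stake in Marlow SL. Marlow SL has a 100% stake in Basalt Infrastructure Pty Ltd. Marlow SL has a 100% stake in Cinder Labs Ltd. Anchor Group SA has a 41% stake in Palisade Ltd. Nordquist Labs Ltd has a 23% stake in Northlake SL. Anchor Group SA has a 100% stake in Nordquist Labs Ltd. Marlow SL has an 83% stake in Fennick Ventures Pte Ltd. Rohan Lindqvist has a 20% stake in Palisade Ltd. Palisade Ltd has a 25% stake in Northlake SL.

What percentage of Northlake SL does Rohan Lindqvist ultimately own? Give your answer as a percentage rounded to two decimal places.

Rohan reaches Northlake along 5 paths.
Direct stake: 45% = 45%.
Via Marlow → Palisade: 100% × 10% × 25% = 2.5%.
Via Anchor → Palisade: 100% × 41% × 25% = 10.25%.
Via Palisade: 20% × 25% = 5%.
Via Anchor → Nordquist: 100% × 100% × 23% = 23%.
Total: 45% + 2.5% + 10.25% + 5% + 23% = 85.75%.

85.75%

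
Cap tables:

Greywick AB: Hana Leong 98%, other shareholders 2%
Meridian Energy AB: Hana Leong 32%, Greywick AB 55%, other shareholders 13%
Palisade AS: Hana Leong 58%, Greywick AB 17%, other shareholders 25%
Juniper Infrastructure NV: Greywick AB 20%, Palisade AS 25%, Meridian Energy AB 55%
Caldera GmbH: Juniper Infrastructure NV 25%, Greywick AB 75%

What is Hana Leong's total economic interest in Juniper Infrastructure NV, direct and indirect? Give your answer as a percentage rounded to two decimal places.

85.51%

Hana reaches Juniper along 5 paths.
Via Greywick: 98% × 20% = 19.6%.
Via Palisade: 58% × 25% = 14.5%.
Via Greywick → Palisade: 98% × 17% × 25% = 4.165%.
Via Meridian: 32% × 55% = 17.6%.
Via Greywick → Meridian: 98% × 55% × 55% = 29.645%.
Total: 19.6% + 14.5% + 4.165% + 17.6% + 29.645% = 85.51%.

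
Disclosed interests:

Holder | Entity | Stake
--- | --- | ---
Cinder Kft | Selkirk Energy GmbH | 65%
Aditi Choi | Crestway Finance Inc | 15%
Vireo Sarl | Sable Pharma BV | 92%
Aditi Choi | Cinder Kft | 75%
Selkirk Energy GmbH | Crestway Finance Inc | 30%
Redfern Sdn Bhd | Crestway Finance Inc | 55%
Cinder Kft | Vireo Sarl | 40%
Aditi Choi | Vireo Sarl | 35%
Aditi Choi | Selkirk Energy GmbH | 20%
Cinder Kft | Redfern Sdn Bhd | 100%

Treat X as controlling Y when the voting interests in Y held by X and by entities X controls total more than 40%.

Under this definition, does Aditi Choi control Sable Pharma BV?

Aditi holds 75% of Cinder, so Aditi controls Cinder.
Aditi and Cinder together hold 35% + 40% = 75% of Vireo, so Aditi controls Vireo.
Vireo holds 92% of Sable, so Aditi controls Sable.

Yes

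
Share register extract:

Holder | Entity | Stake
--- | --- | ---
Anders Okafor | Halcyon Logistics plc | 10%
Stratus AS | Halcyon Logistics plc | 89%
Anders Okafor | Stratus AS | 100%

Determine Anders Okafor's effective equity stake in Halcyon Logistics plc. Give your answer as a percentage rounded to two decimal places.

Anders reaches Halcyon along 2 paths.
Via Stratus: 100% × 89% = 89%.
Direct stake: 10% = 10%.
Total: 89% + 10% = 99%.
Rounded: 99.00%.

99.00%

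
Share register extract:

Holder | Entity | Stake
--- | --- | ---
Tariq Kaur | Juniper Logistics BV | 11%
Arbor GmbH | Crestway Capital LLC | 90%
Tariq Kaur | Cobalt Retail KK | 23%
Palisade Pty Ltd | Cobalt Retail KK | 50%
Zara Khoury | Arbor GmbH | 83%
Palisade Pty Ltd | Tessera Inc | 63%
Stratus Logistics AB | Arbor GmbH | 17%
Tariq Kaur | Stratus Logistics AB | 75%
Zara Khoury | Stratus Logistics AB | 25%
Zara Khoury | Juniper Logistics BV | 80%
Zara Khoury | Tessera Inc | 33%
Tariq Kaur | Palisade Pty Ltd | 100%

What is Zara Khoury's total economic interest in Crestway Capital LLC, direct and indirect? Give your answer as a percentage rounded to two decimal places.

Zara reaches Crestway along 2 paths.
Via Stratus → Arbor: 25% × 17% × 90% = 3.825%.
Via Arbor: 83% × 90% = 74.7%.
Total: 3.825% + 74.7% = 78.525%.
Rounded: 78.53%.

78.53%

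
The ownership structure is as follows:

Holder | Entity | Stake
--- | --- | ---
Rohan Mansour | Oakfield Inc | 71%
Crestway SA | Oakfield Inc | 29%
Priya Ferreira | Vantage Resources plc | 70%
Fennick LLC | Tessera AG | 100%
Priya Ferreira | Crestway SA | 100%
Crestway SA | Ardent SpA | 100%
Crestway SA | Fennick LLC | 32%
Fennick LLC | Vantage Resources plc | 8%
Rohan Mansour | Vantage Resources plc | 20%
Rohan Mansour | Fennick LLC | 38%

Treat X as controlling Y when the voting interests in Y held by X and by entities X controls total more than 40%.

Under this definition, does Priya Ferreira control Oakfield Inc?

Priya holds 100% of Crestway, so Priya controls Crestway.
Crestway holds 100% of Ardent, so Priya controls Ardent.
Priya holds 70% of Vantage, so Priya controls Vantage.
In Oakfield, Priya's side holds only 29%, not > 40%.
So Priya does not control Oakfield.

No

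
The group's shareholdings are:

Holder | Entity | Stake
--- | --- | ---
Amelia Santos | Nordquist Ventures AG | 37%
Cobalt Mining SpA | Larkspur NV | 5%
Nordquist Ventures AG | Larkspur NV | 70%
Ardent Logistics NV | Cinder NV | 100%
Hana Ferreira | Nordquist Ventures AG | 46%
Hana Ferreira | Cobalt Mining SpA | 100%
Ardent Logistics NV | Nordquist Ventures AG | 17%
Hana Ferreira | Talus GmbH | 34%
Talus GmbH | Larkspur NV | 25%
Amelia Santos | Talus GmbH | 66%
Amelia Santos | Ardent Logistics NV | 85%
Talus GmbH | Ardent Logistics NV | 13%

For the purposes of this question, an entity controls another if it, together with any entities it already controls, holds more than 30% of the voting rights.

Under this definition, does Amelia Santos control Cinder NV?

Amelia holds 66% of Talus, so Amelia controls Talus.
Amelia and Talus together hold 85% + 13% = 98% of Ardent, so Amelia controls Ardent.
Ardent holds 100% of Cinder, so Amelia controls Cinder.

Yes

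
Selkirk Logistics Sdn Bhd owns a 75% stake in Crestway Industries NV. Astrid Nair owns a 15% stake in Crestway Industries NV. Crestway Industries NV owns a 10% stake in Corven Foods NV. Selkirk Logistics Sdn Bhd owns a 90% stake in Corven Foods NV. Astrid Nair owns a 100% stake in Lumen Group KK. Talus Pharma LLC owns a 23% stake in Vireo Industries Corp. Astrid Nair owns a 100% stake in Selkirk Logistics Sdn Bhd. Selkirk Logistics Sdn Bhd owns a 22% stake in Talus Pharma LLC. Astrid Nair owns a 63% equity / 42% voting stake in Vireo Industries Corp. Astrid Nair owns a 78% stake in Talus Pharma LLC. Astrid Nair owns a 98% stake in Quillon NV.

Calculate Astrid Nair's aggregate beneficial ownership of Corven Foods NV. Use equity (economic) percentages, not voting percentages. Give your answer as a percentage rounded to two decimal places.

99.00%

Astrid reaches Corven along 3 paths.
Via Selkirk → Crestway: 100% × 75% × 10% = 7.5%.
Via Crestway: 15% × 10% = 1.5%.
Via Selkirk: 100% × 90% = 90%.
Total: 7.5% + 1.5% + 90% = 99%.
Rounded: 99.00%.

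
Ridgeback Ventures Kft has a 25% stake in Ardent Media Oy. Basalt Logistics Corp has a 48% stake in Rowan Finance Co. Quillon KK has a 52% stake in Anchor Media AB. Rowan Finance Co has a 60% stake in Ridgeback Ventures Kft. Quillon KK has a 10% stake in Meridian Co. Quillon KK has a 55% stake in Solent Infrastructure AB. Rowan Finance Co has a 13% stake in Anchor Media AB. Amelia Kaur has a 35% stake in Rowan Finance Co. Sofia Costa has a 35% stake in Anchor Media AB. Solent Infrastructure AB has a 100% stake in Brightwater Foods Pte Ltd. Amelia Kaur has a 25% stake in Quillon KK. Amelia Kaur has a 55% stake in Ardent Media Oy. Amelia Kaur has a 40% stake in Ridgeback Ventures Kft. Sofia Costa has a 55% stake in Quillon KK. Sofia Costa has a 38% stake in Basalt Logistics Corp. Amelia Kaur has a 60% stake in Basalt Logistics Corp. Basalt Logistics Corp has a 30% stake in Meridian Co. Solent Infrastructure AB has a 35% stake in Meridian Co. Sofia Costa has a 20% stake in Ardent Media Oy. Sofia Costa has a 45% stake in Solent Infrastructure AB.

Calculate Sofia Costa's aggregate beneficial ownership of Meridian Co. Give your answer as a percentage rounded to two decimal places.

43.24%

Sofia reaches Meridian along 4 paths.
Via Basalt: 38% × 30% = 11.4%.
Via Quillon: 55% × 10% = 5.5%.
Via Quillon → Solent: 55% × 55% × 35% = 10.5875%.
Via Solent: 45% × 35% = 15.75%.
Total: 11.4% + 5.5% + 10.5875% + 15.75% = 43.2375%.
Rounded: 43.24%.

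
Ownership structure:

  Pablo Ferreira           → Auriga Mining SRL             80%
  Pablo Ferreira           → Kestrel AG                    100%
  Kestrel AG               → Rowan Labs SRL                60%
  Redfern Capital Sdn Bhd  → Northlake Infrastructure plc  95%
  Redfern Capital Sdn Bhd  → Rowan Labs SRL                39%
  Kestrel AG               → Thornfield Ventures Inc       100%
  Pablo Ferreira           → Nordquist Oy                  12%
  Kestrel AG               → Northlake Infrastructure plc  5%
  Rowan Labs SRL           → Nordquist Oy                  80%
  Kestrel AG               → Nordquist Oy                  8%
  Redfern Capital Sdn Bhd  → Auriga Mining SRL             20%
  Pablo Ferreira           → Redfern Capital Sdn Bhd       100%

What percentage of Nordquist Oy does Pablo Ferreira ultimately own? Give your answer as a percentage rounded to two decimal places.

Pablo reaches Nordquist along 4 paths.
Via Redfern → Rowan: 100% × 39% × 80% = 31.2%.
Via Kestrel → Rowan: 100% × 60% × 80% = 48%.
Direct stake: 12% = 12%.
Via Kestrel: 100% × 8% = 8%.
Total: 31.2% + 48% + 12% + 8% = 99.2%.
Rounded: 99.20%.

99.20%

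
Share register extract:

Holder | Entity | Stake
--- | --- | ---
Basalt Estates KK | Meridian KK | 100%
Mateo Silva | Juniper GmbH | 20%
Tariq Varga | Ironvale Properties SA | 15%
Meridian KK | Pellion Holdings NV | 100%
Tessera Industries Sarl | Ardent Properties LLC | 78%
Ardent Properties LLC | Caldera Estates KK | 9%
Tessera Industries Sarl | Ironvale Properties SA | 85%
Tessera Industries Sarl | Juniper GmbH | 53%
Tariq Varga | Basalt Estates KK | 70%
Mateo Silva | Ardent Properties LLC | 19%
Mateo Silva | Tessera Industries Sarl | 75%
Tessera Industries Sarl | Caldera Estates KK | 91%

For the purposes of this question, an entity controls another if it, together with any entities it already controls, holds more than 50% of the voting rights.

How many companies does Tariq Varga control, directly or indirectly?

Tariq holds 70% of Basalt, so Tariq controls Basalt.
Basalt holds 100% of Meridian, so Tariq controls Meridian.
Meridian holds 100% of Pellion, so Tariq controls Pellion.
No other company's threshold is met.
Tariq controls 3 companies.

3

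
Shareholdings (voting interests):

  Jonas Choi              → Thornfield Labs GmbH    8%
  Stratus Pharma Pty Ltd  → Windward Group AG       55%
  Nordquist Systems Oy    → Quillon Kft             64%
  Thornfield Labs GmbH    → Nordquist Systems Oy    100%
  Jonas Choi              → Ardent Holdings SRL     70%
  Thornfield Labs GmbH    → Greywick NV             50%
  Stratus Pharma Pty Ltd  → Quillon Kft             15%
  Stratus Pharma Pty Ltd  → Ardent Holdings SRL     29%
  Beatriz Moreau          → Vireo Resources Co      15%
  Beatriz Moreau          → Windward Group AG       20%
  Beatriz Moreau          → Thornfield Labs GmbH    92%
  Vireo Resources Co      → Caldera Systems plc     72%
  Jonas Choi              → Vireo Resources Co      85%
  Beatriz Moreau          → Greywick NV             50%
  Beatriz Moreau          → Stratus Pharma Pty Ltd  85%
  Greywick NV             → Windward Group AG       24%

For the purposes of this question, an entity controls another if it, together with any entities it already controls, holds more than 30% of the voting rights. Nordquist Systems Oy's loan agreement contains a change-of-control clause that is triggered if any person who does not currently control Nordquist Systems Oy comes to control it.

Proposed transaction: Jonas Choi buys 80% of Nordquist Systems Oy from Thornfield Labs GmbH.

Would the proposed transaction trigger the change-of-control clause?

Yes

The purchase adds only to Jonas's holdings (Thornfield's stake shrinks), so Jonas is the only person who could newly come to control Nordquist.
Jonas holds 85% of Vireo, so Jonas controls Vireo.
Jonas holds 70% of Ardent, so Jonas controls Ardent.
Vireo holds 72% of Caldera, so Jonas controls Caldera.
Neither Jonas nor any entity Jonas controls holds any voting interest in Nordquist.
So before the transaction, Jonas does not control Nordquist.
After the purchase, Jonas holds 80% of Nordquist directly, and Thornfield's stake falls to 20%.
Jonas holds 80% of Nordquist, so Jonas controls Nordquist.
Jonas did not control Nordquist before and does after, so the clause is triggered.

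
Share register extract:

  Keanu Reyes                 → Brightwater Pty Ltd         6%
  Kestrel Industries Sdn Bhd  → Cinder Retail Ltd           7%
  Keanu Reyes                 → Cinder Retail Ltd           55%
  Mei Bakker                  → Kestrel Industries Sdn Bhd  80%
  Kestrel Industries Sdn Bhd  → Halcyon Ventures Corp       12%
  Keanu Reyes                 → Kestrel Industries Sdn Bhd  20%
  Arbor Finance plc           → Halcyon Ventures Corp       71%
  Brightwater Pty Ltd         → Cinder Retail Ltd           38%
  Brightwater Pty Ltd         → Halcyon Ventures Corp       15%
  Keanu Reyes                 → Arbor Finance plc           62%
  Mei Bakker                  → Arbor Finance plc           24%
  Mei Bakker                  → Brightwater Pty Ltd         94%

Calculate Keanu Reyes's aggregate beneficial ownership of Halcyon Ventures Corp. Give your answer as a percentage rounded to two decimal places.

Keanu reaches Halcyon along 3 paths.
Via Brightwater: 6% × 15% = 0.9%.
Via Arbor: 62% × 71% = 44.02%.
Via Kestrel: 20% × 12% = 2.4%.
Total: 0.9% + 44.02% + 2.4% = 47.32%.

47.32%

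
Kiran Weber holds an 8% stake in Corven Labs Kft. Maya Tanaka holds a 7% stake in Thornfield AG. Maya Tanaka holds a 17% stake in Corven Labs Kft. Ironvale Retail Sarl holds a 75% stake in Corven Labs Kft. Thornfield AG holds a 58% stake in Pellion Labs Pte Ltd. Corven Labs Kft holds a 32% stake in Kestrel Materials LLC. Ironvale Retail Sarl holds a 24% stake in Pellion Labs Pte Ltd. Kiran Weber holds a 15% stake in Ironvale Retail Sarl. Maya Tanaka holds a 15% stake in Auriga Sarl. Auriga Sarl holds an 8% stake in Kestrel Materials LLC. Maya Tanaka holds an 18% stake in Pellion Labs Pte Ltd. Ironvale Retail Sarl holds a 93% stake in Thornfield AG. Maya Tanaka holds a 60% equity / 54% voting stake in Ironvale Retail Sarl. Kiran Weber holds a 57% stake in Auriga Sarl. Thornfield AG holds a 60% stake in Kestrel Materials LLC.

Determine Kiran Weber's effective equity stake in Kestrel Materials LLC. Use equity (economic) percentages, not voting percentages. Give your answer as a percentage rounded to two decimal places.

Kiran reaches Kestrel along 4 paths.
Via Ironvale → Corven: 15% × 75% × 32% = 3.6%.
Via Corven: 8% × 32% = 2.56%.
Via Auriga: 57% × 8% = 4.56%.
Via Ironvale → Thornfield: 15% × 93% × 60% = 8.37%.
Total: 3.6% + 2.56% + 4.56% + 8.37% = 19.09%.

19.09%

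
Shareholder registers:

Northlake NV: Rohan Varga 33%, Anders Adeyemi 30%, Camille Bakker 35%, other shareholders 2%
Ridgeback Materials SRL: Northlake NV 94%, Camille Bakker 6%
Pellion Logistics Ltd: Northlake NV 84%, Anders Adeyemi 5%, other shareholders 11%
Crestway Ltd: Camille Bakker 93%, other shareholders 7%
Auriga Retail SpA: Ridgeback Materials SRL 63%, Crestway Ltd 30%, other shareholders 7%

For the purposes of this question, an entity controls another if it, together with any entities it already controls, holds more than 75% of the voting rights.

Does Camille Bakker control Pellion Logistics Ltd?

Camille holds 93% of Crestway, so Camille controls Crestway.
Neither Camille nor any entity Camille controls holds any voting interest in Pellion.
So Camille does not control Pellion.

No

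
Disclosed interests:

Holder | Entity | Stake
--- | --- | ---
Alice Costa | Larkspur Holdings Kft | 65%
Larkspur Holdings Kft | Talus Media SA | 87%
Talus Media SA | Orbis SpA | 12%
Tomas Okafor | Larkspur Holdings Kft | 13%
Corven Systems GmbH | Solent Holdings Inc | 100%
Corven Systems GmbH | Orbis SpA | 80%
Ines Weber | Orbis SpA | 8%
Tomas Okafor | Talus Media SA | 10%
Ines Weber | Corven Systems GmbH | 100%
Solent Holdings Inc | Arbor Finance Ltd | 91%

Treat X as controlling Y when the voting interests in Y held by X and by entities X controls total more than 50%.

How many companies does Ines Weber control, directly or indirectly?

4

Ines holds 100% of Corven, so Ines controls Corven.
Corven holds 100% of Solent, so Ines controls Solent.
Corven and Ines together hold 80% + 8% = 88% of Orbis, so Ines controls Orbis.
Solent holds 91% of Arbor, so Ines controls Arbor.
No other company's threshold is met.
Ines controls 4 companies.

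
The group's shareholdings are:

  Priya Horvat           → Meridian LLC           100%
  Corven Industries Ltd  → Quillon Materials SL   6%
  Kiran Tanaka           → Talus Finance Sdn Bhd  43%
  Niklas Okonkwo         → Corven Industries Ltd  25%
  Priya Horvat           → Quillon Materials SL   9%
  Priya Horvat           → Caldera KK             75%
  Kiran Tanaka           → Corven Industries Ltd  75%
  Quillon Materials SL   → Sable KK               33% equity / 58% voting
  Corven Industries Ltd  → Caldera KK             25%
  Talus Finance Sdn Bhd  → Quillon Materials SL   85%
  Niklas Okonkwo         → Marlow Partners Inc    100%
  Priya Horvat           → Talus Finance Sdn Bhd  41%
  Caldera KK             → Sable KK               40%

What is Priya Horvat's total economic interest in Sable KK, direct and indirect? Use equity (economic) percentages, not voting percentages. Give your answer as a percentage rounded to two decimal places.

Priya reaches Sable along 3 paths.
Via Quillon: 9% × 33% = 2.97%.
Via Talus → Quillon: 41% × 85% × 33% = 11.5005%.
Via Caldera: 75% × 40% = 30%.
Total: 2.97% + 11.5005% + 30% = 44.4705%.
Rounded: 44.47%.

44.47%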